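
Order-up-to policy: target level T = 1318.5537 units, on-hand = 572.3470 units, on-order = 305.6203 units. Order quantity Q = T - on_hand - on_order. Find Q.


Inventory position = OH + OO = 572.3470 + 305.6203 = 877.9673
Q = 1318.5537 - 877.9673 = 440.5864

440.5864 units


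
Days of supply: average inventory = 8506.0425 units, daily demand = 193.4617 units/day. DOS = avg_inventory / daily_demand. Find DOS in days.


DOS = 8506.0425 / 193.4617 = 43.9676

43.9676 days


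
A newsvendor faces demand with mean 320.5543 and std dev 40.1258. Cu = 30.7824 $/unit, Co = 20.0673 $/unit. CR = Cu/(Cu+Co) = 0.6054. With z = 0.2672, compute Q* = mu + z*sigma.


CR = Cu/(Cu+Co) = 30.7824/(30.7824+20.0673) = 0.6054
z = 0.2672
Q* = 320.5543 + 0.2672 * 40.1258 = 331.2759

331.2759 units


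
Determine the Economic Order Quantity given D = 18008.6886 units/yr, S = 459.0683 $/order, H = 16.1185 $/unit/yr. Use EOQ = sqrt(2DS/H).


2*D*S = 2 * 18008.6886 * 459.0683 = 16534436.1217
2*D*S/H = 1025804.8901
EOQ = sqrt(1025804.8901) = 1012.8203

1012.8203 units


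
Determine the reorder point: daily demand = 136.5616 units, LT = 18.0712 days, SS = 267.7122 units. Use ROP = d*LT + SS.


d*LT = 136.5616 * 18.0712 = 2467.8320
ROP = 2467.8320 + 267.7122 = 2735.5442

2735.5442 units


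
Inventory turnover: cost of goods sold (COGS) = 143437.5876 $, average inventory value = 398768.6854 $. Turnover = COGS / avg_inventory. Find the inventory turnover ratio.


Turnover = 143437.5876 / 398768.6854 = 0.3597

0.3597


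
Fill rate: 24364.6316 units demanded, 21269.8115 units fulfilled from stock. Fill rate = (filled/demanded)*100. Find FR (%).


FR = 21269.8115 / 24364.6316 * 100 = 87.2979

87.2979%


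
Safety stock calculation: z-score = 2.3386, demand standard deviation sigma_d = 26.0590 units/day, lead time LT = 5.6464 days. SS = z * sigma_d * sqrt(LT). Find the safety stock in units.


sqrt(LT) = sqrt(5.6464) = 2.3762
SS = 2.3386 * 26.0590 * 2.3762 = 144.8103

144.8103 units


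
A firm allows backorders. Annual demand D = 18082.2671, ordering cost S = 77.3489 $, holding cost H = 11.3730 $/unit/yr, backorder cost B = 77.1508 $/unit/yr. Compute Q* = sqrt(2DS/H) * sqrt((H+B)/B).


sqrt(2DS/H) = 495.9421
sqrt((H+B)/B) = 1.0712
Q* = 495.9421 * 1.0712 = 531.2400

531.2400 units


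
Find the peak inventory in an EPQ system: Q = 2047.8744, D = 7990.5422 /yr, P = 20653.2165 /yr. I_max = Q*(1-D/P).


D/P = 0.3869
1 - D/P = 0.6131
I_max = 2047.8744 * 0.6131 = 1255.5704

1255.5704 units


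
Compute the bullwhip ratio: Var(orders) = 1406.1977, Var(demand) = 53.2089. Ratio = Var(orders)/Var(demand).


BW = 1406.1977 / 53.2089 = 26.4279

26.4279


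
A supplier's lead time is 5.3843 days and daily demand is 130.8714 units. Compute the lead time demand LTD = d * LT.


LTD = 130.8714 * 5.3843 = 704.6509

704.6509 units


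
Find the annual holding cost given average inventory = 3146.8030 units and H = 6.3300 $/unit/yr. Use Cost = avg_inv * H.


Cost = 3146.8030 * 6.3300 = 19919.2630

19919.2630 $/yr


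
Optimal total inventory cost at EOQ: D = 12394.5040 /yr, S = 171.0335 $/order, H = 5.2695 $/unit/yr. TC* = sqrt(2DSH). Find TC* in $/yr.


2*D*S*H = 22341366.8394
TC* = sqrt(22341366.8394) = 4726.6655

4726.6655 $/yr


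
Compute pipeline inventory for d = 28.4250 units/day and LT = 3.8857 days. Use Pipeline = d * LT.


Pipeline = 28.4250 * 3.8857 = 110.4510

110.4510 units


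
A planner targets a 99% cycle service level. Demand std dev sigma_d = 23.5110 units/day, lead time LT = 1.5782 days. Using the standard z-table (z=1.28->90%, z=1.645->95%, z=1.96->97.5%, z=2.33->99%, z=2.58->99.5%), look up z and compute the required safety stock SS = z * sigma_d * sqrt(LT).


From the table, SL = 99% corresponds to z = 2.33
sqrt(LT) = sqrt(1.5782) = 1.2563
SS = 2.33 * 23.5110 * 1.2563 = 68.8189

68.8189 units


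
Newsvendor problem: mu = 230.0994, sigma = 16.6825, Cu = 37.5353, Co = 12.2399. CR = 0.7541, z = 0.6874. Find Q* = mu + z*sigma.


CR = Cu/(Cu+Co) = 37.5353/(37.5353+12.2399) = 0.7541
z = 0.6874
Q* = 230.0994 + 0.6874 * 16.6825 = 241.5670

241.5670 units


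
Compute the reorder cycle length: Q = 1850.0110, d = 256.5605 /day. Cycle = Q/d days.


Cycle = 1850.0110 / 256.5605 = 7.2108

7.2108 days


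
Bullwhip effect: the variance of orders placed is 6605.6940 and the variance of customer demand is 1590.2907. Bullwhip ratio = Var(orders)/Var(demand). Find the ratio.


BW = 6605.6940 / 1590.2907 = 4.1538

4.1538


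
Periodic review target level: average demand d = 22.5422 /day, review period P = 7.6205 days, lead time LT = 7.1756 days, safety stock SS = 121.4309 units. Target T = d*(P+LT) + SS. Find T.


P + LT = 14.7961
d*(P+LT) = 22.5422 * 14.7961 = 333.5366
T = 333.5366 + 121.4309 = 454.9675

454.9675 units


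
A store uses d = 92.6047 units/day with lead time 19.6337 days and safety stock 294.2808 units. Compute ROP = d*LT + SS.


d*LT = 92.6047 * 19.6337 = 1818.1729
ROP = 1818.1729 + 294.2808 = 2112.4537

2112.4537 units


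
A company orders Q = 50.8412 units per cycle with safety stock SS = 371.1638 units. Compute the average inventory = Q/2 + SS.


Q/2 = 25.4206
Avg = 25.4206 + 371.1638 = 396.5844

396.5844 units


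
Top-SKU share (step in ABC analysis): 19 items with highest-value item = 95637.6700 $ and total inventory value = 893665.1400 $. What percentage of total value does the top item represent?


Top item = 95637.6700
Total = 893665.1400
Percentage = 95637.6700 / 893665.1400 * 100 = 10.7017

10.7017%


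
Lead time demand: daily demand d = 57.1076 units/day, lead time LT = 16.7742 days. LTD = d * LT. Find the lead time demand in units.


LTD = 57.1076 * 16.7742 = 957.9343

957.9343 units


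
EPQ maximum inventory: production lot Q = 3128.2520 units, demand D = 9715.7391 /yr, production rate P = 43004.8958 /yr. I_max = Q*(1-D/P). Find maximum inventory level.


D/P = 0.2259
1 - D/P = 0.7741
I_max = 3128.2520 * 0.7741 = 2421.5120

2421.5120 units


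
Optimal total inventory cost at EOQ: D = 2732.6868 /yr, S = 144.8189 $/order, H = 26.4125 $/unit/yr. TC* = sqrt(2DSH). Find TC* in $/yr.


2*D*S*H = 20905213.5884
TC* = sqrt(20905213.5884) = 4572.2220

4572.2220 $/yr


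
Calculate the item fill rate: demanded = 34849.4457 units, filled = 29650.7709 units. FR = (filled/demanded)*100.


FR = 29650.7709 / 34849.4457 * 100 = 85.0825

85.0825%


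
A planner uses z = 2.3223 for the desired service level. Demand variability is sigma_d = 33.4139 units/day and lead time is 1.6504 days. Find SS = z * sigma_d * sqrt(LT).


sqrt(LT) = sqrt(1.6504) = 1.2847
SS = 2.3223 * 33.4139 * 1.2847 = 99.6874

99.6874 units


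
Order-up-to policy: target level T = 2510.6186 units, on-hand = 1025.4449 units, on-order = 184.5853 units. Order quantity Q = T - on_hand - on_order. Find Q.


Inventory position = OH + OO = 1025.4449 + 184.5853 = 1210.0302
Q = 2510.6186 - 1210.0302 = 1300.5884

1300.5884 units


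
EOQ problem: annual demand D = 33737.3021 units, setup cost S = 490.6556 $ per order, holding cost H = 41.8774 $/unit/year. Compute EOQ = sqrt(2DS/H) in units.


2*D*S = 2 * 33737.3021 * 490.6556 = 33106792.4085
2*D*S/H = 790564.6580
EOQ = sqrt(790564.6580) = 889.1370

889.1370 units


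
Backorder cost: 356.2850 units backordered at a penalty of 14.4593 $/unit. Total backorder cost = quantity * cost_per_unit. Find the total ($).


Total = 356.2850 * 14.4593 = 5151.6317

5151.6317 $


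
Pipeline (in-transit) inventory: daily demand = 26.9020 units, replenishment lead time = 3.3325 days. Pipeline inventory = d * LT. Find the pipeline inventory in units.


Pipeline = 26.9020 * 3.3325 = 89.6509

89.6509 units


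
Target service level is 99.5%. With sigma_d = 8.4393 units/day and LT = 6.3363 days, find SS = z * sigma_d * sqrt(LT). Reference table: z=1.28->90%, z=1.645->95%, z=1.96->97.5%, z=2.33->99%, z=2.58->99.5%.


From the table, SL = 99.5% corresponds to z = 2.58
sqrt(LT) = sqrt(6.3363) = 2.5172
SS = 2.58 * 8.4393 * 2.5172 = 54.8080

54.8080 units


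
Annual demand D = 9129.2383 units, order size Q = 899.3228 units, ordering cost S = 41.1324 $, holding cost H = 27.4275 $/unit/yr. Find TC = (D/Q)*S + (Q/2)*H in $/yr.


Ordering cost = D*S/Q = 417.5447
Holding cost = Q*H/2 = 12333.0880
TC = 417.5447 + 12333.0880 = 12750.6328

12750.6328 $/yr


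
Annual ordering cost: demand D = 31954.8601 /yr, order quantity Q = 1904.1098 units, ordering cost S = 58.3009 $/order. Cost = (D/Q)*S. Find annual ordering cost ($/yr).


Number of orders = D/Q = 16.7820
Cost = 16.7820 * 58.3009 = 978.4084

978.4084 $/yr


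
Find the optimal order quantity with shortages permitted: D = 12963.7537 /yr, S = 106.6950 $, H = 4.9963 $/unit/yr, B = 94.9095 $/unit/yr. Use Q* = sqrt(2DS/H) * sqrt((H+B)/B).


sqrt(2DS/H) = 744.0946
sqrt((H+B)/B) = 1.0260
Q* = 744.0946 * 1.0260 = 763.4290

763.4290 units


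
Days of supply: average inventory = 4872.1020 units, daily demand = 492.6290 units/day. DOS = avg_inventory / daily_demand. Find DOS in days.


DOS = 4872.1020 / 492.6290 = 9.8900

9.8900 days


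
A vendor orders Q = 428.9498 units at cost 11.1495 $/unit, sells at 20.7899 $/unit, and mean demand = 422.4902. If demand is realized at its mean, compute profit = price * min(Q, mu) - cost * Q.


Sales at mu = min(428.9498, 422.4902) = 422.4902
Revenue = 20.7899 * 422.4902 = 8783.5290
Total cost = 11.1495 * 428.9498 = 4782.5758
Profit = 8783.5290 - 4782.5758 = 4000.9532

4000.9532 $


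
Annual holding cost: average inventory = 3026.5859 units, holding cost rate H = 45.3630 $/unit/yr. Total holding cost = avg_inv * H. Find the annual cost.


Cost = 3026.5859 * 45.3630 = 137295.0162

137295.0162 $/yr


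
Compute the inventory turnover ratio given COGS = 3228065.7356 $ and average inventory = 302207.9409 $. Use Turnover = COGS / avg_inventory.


Turnover = 3228065.7356 / 302207.9409 = 10.6816

10.6816


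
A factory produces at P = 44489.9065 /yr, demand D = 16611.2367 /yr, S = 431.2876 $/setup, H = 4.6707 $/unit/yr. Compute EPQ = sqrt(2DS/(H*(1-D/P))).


1 - D/P = 1 - 0.3734 = 0.6266
H*(1-D/P) = 2.9268
2DS = 14328440.8187
EPQ = sqrt(4895605.4082) = 2212.6015

2212.6015 units


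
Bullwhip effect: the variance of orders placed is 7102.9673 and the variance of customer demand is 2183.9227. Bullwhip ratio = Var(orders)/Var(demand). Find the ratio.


BW = 7102.9673 / 2183.9227 = 3.2524

3.2524


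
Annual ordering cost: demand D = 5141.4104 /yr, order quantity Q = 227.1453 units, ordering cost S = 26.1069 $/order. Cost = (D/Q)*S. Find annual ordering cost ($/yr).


Number of orders = D/Q = 22.6349
Cost = 22.6349 * 26.1069 = 590.9270

590.9270 $/yr


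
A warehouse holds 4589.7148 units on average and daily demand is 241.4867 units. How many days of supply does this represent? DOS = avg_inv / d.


DOS = 4589.7148 / 241.4867 = 19.0061

19.0061 days


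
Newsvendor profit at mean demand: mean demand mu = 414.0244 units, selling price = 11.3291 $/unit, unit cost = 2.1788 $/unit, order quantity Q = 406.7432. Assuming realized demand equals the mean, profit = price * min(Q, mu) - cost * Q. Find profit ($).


Sales at mu = min(406.7432, 414.0244) = 406.7432
Revenue = 11.3291 * 406.7432 = 4608.0344
Total cost = 2.1788 * 406.7432 = 886.2121
Profit = 4608.0344 - 886.2121 = 3721.8223

3721.8223 $


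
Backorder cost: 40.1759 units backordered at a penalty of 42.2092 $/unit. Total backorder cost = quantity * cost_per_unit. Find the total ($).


Total = 40.1759 * 42.2092 = 1695.7926

1695.7926 $


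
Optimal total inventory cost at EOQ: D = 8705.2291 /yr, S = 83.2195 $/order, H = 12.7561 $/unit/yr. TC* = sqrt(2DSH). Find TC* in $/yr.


2*D*S*H = 18482180.9604
TC* = sqrt(18482180.9604) = 4299.0907

4299.0907 $/yr


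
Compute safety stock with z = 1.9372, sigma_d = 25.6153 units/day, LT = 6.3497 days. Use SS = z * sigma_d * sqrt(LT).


sqrt(LT) = sqrt(6.3497) = 2.5199
SS = 1.9372 * 25.6153 * 2.5199 = 125.0404

125.0404 units


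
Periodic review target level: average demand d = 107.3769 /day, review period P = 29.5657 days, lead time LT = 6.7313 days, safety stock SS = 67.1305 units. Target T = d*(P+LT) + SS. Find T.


P + LT = 36.2970
d*(P+LT) = 107.3769 * 36.2970 = 3897.4593
T = 3897.4593 + 67.1305 = 3964.5898

3964.5898 units


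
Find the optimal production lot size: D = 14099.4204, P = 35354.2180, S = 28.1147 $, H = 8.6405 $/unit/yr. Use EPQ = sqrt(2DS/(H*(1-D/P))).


1 - D/P = 1 - 0.3988 = 0.6012
H*(1-D/P) = 5.1946
2DS = 792801.9494
EPQ = sqrt(152619.5247) = 390.6655

390.6655 units


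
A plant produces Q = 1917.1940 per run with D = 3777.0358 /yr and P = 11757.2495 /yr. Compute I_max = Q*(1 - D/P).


D/P = 0.3213
1 - D/P = 0.6787
I_max = 1917.1940 * 0.6787 = 1301.2923

1301.2923 units


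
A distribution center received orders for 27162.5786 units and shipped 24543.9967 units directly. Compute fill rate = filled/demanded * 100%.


FR = 24543.9967 / 27162.5786 * 100 = 90.3596

90.3596%


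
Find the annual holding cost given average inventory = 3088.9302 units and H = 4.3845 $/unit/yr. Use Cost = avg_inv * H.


Cost = 3088.9302 * 4.3845 = 13543.4145

13543.4145 $/yr


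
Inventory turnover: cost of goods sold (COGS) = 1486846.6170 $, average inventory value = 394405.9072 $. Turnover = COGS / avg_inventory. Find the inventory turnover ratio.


Turnover = 1486846.6170 / 394405.9072 = 3.7698

3.7698


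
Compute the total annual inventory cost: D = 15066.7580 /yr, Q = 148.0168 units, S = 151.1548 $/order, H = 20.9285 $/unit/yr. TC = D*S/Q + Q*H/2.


Ordering cost = D*S/Q = 15386.1777
Holding cost = Q*H/2 = 1548.8848
TC = 15386.1777 + 1548.8848 = 16935.0625

16935.0625 $/yr


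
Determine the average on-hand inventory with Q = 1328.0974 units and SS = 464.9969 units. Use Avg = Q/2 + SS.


Q/2 = 664.0487
Avg = 664.0487 + 464.9969 = 1129.0456

1129.0456 units


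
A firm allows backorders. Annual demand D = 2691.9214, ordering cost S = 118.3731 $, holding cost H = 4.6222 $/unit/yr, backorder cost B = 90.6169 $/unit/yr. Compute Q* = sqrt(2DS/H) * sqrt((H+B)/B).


sqrt(2DS/H) = 371.3200
sqrt((H+B)/B) = 1.0252
Q* = 371.3200 * 1.0252 = 380.6724

380.6724 units


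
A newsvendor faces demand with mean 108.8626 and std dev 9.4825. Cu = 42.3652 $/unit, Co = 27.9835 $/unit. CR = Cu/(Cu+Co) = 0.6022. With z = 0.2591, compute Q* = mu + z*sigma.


CR = Cu/(Cu+Co) = 42.3652/(42.3652+27.9835) = 0.6022
z = 0.2591
Q* = 108.8626 + 0.2591 * 9.4825 = 111.3195

111.3195 units


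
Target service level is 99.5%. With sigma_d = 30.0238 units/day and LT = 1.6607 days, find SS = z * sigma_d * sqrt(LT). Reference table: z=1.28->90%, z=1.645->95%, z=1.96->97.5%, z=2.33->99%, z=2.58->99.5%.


From the table, SL = 99.5% corresponds to z = 2.58
sqrt(LT) = sqrt(1.6607) = 1.2887
SS = 2.58 * 30.0238 * 1.2887 = 99.8231

99.8231 units


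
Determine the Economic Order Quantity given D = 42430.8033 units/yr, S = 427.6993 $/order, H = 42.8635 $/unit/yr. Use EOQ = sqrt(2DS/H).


2*D*S = 2 * 42430.8033 * 427.6993 = 36295249.7397
2*D*S/H = 846763.5573
EOQ = sqrt(846763.5573) = 920.1976

920.1976 units


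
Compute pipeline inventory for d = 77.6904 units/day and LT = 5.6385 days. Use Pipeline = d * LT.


Pipeline = 77.6904 * 5.6385 = 438.0573

438.0573 units


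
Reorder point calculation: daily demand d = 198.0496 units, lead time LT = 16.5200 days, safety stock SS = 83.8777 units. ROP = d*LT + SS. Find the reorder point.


d*LT = 198.0496 * 16.5200 = 3271.7794
ROP = 3271.7794 + 83.8777 = 3355.6571

3355.6571 units


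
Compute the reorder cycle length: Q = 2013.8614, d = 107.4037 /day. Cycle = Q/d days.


Cycle = 2013.8614 / 107.4037 = 18.7504

18.7504 days


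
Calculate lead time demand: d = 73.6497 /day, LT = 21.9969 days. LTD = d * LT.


LTD = 73.6497 * 21.9969 = 1620.0651

1620.0651 units


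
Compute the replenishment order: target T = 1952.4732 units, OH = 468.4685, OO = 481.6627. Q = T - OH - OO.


Inventory position = OH + OO = 468.4685 + 481.6627 = 950.1312
Q = 1952.4732 - 950.1312 = 1002.3420

1002.3420 units


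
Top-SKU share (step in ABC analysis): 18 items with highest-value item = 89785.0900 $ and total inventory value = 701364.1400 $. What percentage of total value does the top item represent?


Top item = 89785.0900
Total = 701364.1400
Percentage = 89785.0900 / 701364.1400 * 100 = 12.8015

12.8015%


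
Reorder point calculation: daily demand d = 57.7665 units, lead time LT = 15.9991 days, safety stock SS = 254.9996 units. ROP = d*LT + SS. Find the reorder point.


d*LT = 57.7665 * 15.9991 = 924.2120
ROP = 924.2120 + 254.9996 = 1179.2116

1179.2116 units


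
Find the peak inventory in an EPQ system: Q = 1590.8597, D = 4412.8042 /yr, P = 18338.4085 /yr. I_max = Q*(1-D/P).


D/P = 0.2406
1 - D/P = 0.7594
I_max = 1590.8597 * 0.7594 = 1208.0483

1208.0483 units


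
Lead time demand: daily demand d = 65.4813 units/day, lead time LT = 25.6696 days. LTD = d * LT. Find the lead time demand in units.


LTD = 65.4813 * 25.6696 = 1680.8788

1680.8788 units


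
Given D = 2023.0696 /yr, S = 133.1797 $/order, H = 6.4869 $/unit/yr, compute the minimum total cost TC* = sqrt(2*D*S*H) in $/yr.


2*D*S*H = 3495554.3181
TC* = sqrt(3495554.3181) = 1869.6402

1869.6402 $/yr


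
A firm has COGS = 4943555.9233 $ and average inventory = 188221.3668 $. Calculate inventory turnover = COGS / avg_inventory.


Turnover = 4943555.9233 / 188221.3668 = 26.2646

26.2646


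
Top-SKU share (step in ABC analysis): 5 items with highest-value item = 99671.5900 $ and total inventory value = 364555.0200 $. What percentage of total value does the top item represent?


Top item = 99671.5900
Total = 364555.0200
Percentage = 99671.5900 / 364555.0200 * 100 = 27.3406

27.3406%


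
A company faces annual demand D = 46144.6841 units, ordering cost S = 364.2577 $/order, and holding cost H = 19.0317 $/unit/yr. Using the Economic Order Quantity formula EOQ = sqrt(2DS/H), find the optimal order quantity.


2*D*S = 2 * 46144.6841 * 364.2577 = 33617112.9950
2*D*S/H = 1766374.6799
EOQ = sqrt(1766374.6799) = 1329.0503

1329.0503 units


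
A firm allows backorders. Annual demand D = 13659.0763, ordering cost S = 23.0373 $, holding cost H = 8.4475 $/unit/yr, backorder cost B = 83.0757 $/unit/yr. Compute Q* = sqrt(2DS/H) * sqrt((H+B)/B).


sqrt(2DS/H) = 272.9464
sqrt((H+B)/B) = 1.0496
Q* = 272.9464 * 1.0496 = 286.4877

286.4877 units


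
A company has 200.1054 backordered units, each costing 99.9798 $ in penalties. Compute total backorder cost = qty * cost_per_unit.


Total = 200.1054 * 99.9798 = 20006.4979

20006.4979 $


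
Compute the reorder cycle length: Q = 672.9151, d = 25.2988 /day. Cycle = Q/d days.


Cycle = 672.9151 / 25.2988 = 26.5987

26.5987 days


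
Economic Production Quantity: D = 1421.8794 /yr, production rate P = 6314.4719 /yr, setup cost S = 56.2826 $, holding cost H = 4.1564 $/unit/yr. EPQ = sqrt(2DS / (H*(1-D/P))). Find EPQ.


1 - D/P = 1 - 0.2252 = 0.7748
H*(1-D/P) = 3.2205
2DS = 160054.1390
EPQ = sqrt(49698.9900) = 222.9327

222.9327 units


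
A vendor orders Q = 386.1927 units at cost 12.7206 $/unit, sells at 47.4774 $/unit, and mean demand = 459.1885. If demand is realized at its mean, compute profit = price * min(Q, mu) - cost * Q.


Sales at mu = min(386.1927, 459.1885) = 386.1927
Revenue = 47.4774 * 386.1927 = 18335.4253
Total cost = 12.7206 * 386.1927 = 4912.6029
Profit = 18335.4253 - 4912.6029 = 13422.8224

13422.8224 $


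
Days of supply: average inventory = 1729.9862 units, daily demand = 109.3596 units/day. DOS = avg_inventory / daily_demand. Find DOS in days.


DOS = 1729.9862 / 109.3596 = 15.8192

15.8192 days


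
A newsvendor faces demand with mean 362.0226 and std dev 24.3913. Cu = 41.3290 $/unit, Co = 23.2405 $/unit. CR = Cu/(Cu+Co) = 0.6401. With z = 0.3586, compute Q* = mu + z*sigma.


CR = Cu/(Cu+Co) = 41.3290/(41.3290+23.2405) = 0.6401
z = 0.3586
Q* = 362.0226 + 0.3586 * 24.3913 = 370.7693

370.7693 units


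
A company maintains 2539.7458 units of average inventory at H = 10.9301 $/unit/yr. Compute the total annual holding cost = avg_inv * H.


Cost = 2539.7458 * 10.9301 = 27759.6756

27759.6756 $/yr


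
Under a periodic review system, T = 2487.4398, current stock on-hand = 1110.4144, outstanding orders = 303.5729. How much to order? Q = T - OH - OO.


Inventory position = OH + OO = 1110.4144 + 303.5729 = 1413.9873
Q = 2487.4398 - 1413.9873 = 1073.4525

1073.4525 units


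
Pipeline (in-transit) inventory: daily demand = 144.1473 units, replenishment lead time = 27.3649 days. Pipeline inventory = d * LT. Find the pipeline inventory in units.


Pipeline = 144.1473 * 27.3649 = 3944.5764

3944.5764 units


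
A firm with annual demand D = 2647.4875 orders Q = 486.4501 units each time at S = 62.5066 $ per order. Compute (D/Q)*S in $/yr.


Number of orders = D/Q = 5.4425
Cost = 5.4425 * 62.5066 = 340.1900

340.1900 $/yr


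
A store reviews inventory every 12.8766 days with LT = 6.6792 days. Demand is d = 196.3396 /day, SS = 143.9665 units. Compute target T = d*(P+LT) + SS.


P + LT = 19.5558
d*(P+LT) = 196.3396 * 19.5558 = 3839.5779
T = 3839.5779 + 143.9665 = 3983.5444

3983.5444 units


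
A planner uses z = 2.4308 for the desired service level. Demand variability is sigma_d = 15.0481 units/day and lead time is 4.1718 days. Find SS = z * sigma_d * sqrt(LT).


sqrt(LT) = sqrt(4.1718) = 2.0425
SS = 2.4308 * 15.0481 * 2.0425 = 74.7124

74.7124 units


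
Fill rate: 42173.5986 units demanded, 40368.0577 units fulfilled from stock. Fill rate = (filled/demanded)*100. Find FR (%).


FR = 40368.0577 / 42173.5986 * 100 = 95.7188

95.7188%


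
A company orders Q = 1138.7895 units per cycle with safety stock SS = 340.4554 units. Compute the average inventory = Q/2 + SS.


Q/2 = 569.3948
Avg = 569.3948 + 340.4554 = 909.8501

909.8501 units


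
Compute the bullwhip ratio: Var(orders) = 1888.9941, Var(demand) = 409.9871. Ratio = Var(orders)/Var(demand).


BW = 1888.9941 / 409.9871 = 4.6074

4.6074


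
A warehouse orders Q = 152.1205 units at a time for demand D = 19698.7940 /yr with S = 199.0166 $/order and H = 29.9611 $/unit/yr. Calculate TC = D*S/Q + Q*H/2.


Ordering cost = D*S/Q = 25771.5890
Holding cost = Q*H/2 = 2278.8488
TC = 25771.5890 + 2278.8488 = 28050.4378

28050.4378 $/yr


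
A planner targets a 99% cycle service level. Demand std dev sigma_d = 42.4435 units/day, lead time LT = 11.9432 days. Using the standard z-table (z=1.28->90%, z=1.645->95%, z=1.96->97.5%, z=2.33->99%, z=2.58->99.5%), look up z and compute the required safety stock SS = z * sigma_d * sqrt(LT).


From the table, SL = 99% corresponds to z = 2.33
sqrt(LT) = sqrt(11.9432) = 3.4559
SS = 2.33 * 42.4435 * 3.4559 = 341.7649

341.7649 units


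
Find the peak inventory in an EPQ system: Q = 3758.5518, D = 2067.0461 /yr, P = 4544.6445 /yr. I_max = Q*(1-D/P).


D/P = 0.4548
1 - D/P = 0.5452
I_max = 3758.5518 * 0.5452 = 2049.0452

2049.0452 units


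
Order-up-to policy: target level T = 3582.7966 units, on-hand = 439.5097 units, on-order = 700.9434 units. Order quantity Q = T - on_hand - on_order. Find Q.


Inventory position = OH + OO = 439.5097 + 700.9434 = 1140.4531
Q = 3582.7966 - 1140.4531 = 2442.3435

2442.3435 units


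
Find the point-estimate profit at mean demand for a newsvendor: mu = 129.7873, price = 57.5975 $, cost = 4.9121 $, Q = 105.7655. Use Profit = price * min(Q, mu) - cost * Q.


Sales at mu = min(105.7655, 129.7873) = 105.7655
Revenue = 57.5975 * 105.7655 = 6091.8284
Total cost = 4.9121 * 105.7655 = 519.5307
Profit = 6091.8284 - 519.5307 = 5572.2977

5572.2977 $


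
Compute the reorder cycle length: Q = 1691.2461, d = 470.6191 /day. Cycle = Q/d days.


Cycle = 1691.2461 / 470.6191 = 3.5937

3.5937 days


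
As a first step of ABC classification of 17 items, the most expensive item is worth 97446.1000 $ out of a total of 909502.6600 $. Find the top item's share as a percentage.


Top item = 97446.1000
Total = 909502.6600
Percentage = 97446.1000 / 909502.6600 * 100 = 10.7142

10.7142%


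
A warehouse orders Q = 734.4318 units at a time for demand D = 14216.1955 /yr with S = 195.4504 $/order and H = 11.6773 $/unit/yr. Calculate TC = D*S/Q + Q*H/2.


Ordering cost = D*S/Q = 3783.2799
Holding cost = Q*H/2 = 4288.0902
TC = 3783.2799 + 4288.0902 = 8071.3702

8071.3702 $/yr


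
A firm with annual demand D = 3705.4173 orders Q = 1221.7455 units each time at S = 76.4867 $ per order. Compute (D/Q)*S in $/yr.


Number of orders = D/Q = 3.0329
Cost = 3.0329 * 76.4867 = 231.9756

231.9756 $/yr


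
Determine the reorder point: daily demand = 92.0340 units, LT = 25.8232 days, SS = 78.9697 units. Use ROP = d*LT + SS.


d*LT = 92.0340 * 25.8232 = 2376.6124
ROP = 2376.6124 + 78.9697 = 2455.5821

2455.5821 units


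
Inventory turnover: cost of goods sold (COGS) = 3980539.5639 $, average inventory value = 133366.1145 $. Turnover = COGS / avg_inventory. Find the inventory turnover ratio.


Turnover = 3980539.5639 / 133366.1145 = 29.8467

29.8467


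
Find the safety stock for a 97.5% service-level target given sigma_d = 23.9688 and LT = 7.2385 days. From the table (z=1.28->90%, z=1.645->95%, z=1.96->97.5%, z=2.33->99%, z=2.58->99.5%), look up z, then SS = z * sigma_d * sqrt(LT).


From the table, SL = 97.5% corresponds to z = 1.96
sqrt(LT) = sqrt(7.2385) = 2.6904
SS = 1.96 * 23.9688 * 2.6904 = 126.3941

126.3941 units


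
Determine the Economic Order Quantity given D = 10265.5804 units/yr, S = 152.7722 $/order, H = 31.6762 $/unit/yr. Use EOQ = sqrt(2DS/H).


2*D*S = 2 * 10265.5804 * 152.7722 = 3136590.6040
2*D*S/H = 99020.4192
EOQ = sqrt(99020.4192) = 314.6751

314.6751 units


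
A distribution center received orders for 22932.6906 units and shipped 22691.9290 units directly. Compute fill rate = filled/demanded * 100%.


FR = 22691.9290 / 22932.6906 * 100 = 98.9501

98.9501%


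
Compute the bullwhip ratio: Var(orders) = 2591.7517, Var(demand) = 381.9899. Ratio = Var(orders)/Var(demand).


BW = 2591.7517 / 381.9899 = 6.7849

6.7849


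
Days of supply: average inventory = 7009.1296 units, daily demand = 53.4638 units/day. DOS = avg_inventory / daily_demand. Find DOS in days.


DOS = 7009.1296 / 53.4638 = 131.1005

131.1005 days


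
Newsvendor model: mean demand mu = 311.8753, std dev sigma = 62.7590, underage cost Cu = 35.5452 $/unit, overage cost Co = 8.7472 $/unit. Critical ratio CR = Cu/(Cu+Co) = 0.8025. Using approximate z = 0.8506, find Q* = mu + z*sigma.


CR = Cu/(Cu+Co) = 35.5452/(35.5452+8.7472) = 0.8025
z = 0.8506
Q* = 311.8753 + 0.8506 * 62.7590 = 365.2581

365.2581 units


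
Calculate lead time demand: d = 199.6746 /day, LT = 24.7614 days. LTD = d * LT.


LTD = 199.6746 * 24.7614 = 4944.2226

4944.2226 units


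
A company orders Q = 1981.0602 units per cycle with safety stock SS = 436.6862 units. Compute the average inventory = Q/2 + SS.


Q/2 = 990.5301
Avg = 990.5301 + 436.6862 = 1427.2163

1427.2163 units


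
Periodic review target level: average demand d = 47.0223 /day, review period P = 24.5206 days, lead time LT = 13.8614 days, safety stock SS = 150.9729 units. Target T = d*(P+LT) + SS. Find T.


P + LT = 38.3820
d*(P+LT) = 47.0223 * 38.3820 = 1804.8099
T = 1804.8099 + 150.9729 = 1955.7828

1955.7828 units


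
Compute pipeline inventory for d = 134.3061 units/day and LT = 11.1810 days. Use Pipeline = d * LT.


Pipeline = 134.3061 * 11.1810 = 1501.6765

1501.6765 units


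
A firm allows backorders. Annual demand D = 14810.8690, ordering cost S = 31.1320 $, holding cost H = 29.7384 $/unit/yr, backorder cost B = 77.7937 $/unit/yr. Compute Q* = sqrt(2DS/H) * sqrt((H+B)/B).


sqrt(2DS/H) = 176.0962
sqrt((H+B)/B) = 1.1757
Q* = 176.0962 * 1.1757 = 207.0365

207.0365 units


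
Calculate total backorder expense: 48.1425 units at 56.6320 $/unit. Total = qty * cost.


Total = 48.1425 * 56.6320 = 2726.4061

2726.4061 $


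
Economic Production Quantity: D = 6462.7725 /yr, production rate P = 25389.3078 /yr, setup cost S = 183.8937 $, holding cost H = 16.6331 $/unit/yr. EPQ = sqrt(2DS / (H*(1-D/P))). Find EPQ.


1 - D/P = 1 - 0.2545 = 0.7455
H*(1-D/P) = 12.3992
2DS = 2376926.2946
EPQ = sqrt(191700.0641) = 437.8357

437.8357 units


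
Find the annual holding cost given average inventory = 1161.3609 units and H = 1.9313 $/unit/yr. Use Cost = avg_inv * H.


Cost = 1161.3609 * 1.9313 = 2242.9363

2242.9363 $/yr


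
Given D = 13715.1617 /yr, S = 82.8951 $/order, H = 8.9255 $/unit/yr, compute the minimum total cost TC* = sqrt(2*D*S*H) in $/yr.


2*D*S*H = 20295153.5761
TC* = sqrt(20295153.5761) = 4505.0143

4505.0143 $/yr


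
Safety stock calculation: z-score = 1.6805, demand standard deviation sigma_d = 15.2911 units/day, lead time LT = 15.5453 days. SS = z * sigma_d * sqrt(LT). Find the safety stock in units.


sqrt(LT) = sqrt(15.5453) = 3.9428
SS = 1.6805 * 15.2911 * 3.9428 = 101.3157

101.3157 units


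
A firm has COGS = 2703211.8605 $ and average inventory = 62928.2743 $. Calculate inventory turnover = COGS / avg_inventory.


Turnover = 2703211.8605 / 62928.2743 = 42.9570

42.9570


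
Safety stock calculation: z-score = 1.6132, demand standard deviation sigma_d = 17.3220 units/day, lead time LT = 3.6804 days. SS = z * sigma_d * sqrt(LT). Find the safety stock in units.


sqrt(LT) = sqrt(3.6804) = 1.9184
SS = 1.6132 * 17.3220 * 1.9184 = 53.6085

53.6085 units


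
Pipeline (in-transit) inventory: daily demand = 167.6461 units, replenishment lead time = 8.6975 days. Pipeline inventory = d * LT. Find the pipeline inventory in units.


Pipeline = 167.6461 * 8.6975 = 1458.1020

1458.1020 units


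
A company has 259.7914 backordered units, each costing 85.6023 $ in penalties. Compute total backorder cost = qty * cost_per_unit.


Total = 259.7914 * 85.6023 = 22238.7414

22238.7414 $


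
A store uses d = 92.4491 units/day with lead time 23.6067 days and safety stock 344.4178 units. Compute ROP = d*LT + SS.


d*LT = 92.4491 * 23.6067 = 2182.4182
ROP = 2182.4182 + 344.4178 = 2526.8360

2526.8360 units


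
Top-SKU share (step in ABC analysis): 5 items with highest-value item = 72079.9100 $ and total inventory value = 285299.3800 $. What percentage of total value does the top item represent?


Top item = 72079.9100
Total = 285299.3800
Percentage = 72079.9100 / 285299.3800 * 100 = 25.2647

25.2647%


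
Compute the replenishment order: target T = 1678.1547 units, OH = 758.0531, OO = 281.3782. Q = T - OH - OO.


Inventory position = OH + OO = 758.0531 + 281.3782 = 1039.4313
Q = 1678.1547 - 1039.4313 = 638.7234

638.7234 units


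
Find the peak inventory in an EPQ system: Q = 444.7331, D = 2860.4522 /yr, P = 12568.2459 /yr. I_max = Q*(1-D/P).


D/P = 0.2276
1 - D/P = 0.7724
I_max = 444.7331 * 0.7724 = 343.5147

343.5147 units


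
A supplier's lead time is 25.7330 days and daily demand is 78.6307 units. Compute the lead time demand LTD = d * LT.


LTD = 78.6307 * 25.7330 = 2023.4038

2023.4038 units


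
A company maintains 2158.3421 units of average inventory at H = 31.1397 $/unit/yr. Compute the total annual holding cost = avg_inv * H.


Cost = 2158.3421 * 31.1397 = 67210.1255

67210.1255 $/yr


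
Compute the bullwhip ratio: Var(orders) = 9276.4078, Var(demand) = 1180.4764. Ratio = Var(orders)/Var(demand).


BW = 9276.4078 / 1180.4764 = 7.8582

7.8582


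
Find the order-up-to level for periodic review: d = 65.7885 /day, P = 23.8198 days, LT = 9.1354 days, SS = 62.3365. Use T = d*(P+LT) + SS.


P + LT = 32.9552
d*(P+LT) = 65.7885 * 32.9552 = 2168.0732
T = 2168.0732 + 62.3365 = 2230.4097

2230.4097 units


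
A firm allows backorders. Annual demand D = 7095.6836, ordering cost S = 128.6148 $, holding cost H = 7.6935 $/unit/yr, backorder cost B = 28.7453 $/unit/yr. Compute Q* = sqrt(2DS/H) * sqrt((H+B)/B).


sqrt(2DS/H) = 487.0747
sqrt((H+B)/B) = 1.1259
Q* = 487.0747 * 1.1259 = 548.3959

548.3959 units


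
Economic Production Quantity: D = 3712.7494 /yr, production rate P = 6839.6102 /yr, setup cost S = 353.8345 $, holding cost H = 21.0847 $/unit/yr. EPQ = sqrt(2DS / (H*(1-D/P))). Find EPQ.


1 - D/P = 1 - 0.5428 = 0.4572
H*(1-D/P) = 9.6393
2DS = 2627397.6551
EPQ = sqrt(272571.9651) = 522.0843

522.0843 units


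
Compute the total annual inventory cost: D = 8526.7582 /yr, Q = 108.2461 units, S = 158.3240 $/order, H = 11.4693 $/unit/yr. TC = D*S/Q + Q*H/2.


Ordering cost = D*S/Q = 12471.4929
Holding cost = Q*H/2 = 620.7535
TC = 12471.4929 + 620.7535 = 13092.2464

13092.2464 $/yr


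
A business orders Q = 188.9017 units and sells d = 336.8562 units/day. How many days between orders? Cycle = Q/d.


Cycle = 188.9017 / 336.8562 = 0.5608

0.5608 days


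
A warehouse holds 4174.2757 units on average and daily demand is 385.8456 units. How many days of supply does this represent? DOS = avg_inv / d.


DOS = 4174.2757 / 385.8456 = 10.8185

10.8185 days


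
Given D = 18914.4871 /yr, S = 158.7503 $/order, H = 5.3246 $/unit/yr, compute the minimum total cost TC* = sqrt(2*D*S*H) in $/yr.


2*D*S*H = 31976145.1963
TC* = sqrt(31976145.1963) = 5654.7454

5654.7454 $/yr


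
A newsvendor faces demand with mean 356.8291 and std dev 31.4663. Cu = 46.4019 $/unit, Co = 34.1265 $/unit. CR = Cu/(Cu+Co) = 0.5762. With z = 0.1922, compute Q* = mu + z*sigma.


CR = Cu/(Cu+Co) = 46.4019/(46.4019+34.1265) = 0.5762
z = 0.1922
Q* = 356.8291 + 0.1922 * 31.4663 = 362.8769

362.8769 units


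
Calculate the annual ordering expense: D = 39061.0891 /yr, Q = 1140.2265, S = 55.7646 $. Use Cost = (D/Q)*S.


Number of orders = D/Q = 34.2573
Cost = 34.2573 * 55.7646 = 1910.3450

1910.3450 $/yr


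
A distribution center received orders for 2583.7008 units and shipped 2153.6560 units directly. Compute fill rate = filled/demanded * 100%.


FR = 2153.6560 / 2583.7008 * 100 = 83.3555

83.3555%


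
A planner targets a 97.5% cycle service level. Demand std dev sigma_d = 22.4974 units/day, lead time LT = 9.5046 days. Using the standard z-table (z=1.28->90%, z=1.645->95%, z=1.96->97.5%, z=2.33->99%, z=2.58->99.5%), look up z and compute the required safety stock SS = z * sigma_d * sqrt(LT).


From the table, SL = 97.5% corresponds to z = 1.96
sqrt(LT) = sqrt(9.5046) = 3.0830
SS = 1.96 * 22.4974 * 3.0830 = 135.9425

135.9425 units


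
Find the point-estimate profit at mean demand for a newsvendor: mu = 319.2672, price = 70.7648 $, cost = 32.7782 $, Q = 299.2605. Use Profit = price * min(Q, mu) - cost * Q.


Sales at mu = min(299.2605, 319.2672) = 299.2605
Revenue = 70.7648 * 299.2605 = 21177.1094
Total cost = 32.7782 * 299.2605 = 9809.2205
Profit = 21177.1094 - 9809.2205 = 11367.8889

11367.8889 $


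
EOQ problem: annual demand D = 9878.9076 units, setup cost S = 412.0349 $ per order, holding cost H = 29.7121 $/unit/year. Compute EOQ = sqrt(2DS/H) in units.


2*D*S = 2 * 9878.9076 * 412.0349 = 8140909.4102
2*D*S/H = 273993.0671
EOQ = sqrt(273993.0671) = 523.4435

523.4435 units


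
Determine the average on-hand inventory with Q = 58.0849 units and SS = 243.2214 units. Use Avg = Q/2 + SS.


Q/2 = 29.0424
Avg = 29.0424 + 243.2214 = 272.2638

272.2638 units


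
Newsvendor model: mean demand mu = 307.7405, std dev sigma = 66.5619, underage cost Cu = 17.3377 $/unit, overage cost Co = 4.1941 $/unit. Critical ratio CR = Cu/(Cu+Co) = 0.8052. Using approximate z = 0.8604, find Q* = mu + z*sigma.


CR = Cu/(Cu+Co) = 17.3377/(17.3377+4.1941) = 0.8052
z = 0.8604
Q* = 307.7405 + 0.8604 * 66.5619 = 365.0104

365.0104 units


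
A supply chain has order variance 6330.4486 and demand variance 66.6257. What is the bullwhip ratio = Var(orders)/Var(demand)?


BW = 6330.4486 / 66.6257 = 95.0151

95.0151


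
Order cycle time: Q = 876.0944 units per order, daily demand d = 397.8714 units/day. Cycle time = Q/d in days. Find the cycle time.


Cycle = 876.0944 / 397.8714 = 2.2020

2.2020 days


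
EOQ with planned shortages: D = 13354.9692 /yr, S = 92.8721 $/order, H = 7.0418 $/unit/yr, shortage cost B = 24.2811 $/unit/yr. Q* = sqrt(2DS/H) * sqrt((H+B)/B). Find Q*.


sqrt(2DS/H) = 593.5226
sqrt((H+B)/B) = 1.1358
Q* = 593.5226 * 1.1358 = 674.1151

674.1151 units


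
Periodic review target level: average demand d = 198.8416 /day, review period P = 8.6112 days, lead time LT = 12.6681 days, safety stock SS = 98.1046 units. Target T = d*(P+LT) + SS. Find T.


P + LT = 21.2793
d*(P+LT) = 198.8416 * 21.2793 = 4231.2101
T = 4231.2101 + 98.1046 = 4329.3147

4329.3147 units


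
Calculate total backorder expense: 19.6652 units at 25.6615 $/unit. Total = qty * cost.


Total = 19.6652 * 25.6615 = 504.6385

504.6385 $


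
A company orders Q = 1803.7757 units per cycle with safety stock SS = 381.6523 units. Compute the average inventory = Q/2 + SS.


Q/2 = 901.8878
Avg = 901.8878 + 381.6523 = 1283.5402

1283.5402 units


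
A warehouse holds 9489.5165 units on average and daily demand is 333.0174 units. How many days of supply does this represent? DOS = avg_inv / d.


DOS = 9489.5165 / 333.0174 = 28.4956

28.4956 days


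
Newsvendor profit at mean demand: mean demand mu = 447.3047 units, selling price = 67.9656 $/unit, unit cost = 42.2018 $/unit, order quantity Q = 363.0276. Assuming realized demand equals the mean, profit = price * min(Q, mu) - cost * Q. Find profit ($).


Sales at mu = min(363.0276, 447.3047) = 363.0276
Revenue = 67.9656 * 363.0276 = 24673.3887
Total cost = 42.2018 * 363.0276 = 15320.4182
Profit = 24673.3887 - 15320.4182 = 9352.9705

9352.9705 $


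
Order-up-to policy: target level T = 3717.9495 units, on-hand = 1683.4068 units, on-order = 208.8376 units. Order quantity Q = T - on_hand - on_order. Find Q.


Inventory position = OH + OO = 1683.4068 + 208.8376 = 1892.2444
Q = 3717.9495 - 1892.2444 = 1825.7051

1825.7051 units


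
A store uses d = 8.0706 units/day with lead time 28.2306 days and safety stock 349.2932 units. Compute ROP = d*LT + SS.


d*LT = 8.0706 * 28.2306 = 227.8379
ROP = 227.8379 + 349.2932 = 577.1311

577.1311 units


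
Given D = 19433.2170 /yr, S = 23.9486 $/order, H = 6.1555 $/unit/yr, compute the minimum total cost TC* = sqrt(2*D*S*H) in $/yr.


2*D*S*H = 5729518.9717
TC* = sqrt(5729518.9717) = 2393.6414

2393.6414 $/yr


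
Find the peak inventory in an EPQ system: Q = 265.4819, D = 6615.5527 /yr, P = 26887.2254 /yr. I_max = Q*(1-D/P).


D/P = 0.2460
1 - D/P = 0.7540
I_max = 265.4819 * 0.7540 = 200.1606

200.1606 units


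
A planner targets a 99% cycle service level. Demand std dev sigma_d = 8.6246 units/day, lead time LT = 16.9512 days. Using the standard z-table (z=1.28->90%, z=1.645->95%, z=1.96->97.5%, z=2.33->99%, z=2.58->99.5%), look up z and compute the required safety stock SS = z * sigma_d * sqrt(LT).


From the table, SL = 99% corresponds to z = 2.33
sqrt(LT) = sqrt(16.9512) = 4.1172
SS = 2.33 * 8.6246 * 4.1172 = 82.7361

82.7361 units


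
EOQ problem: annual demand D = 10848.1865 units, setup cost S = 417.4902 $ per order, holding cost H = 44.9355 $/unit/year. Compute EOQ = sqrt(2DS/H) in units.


2*D*S = 2 * 10848.1865 * 417.4902 = 9058023.1030
2*D*S/H = 201578.3312
EOQ = sqrt(201578.3312) = 448.9748

448.9748 units


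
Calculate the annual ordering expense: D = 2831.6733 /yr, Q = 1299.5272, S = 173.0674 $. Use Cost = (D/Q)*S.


Number of orders = D/Q = 2.1790
Cost = 2.1790 * 173.0674 = 377.1143

377.1143 $/yr


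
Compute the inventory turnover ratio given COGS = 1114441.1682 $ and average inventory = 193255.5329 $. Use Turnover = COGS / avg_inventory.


Turnover = 1114441.1682 / 193255.5329 = 5.7667

5.7667
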